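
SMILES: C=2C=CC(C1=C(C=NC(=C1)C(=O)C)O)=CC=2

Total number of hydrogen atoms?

Hydrogens are implicit in SMILES; fill each atom to its normal valence:
  7 × C (aromatic): 1 H each → 7
  4 × C (aromatic): no H
  1 × C: 3 H
  1 × C: no H
  1 × N (aromatic): no H
  1 × O: 1 H
  1 × O: no H
  Total hydrogens = 11.

11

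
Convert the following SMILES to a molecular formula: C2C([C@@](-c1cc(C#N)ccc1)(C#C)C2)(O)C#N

C14H10N2O

Heavy atoms from the SMILES: 14 C, 2 N, 1 O.
Implicit hydrogens by atom environment:
  5 × C: no H
  4 × C (aromatic): 1 H each → 4
  2 × C: 2 H each → 4
  2 × C (aromatic): no H
  2 × N: no H
  1 × C: 1 H
  1 × O: 1 H
  Total hydrogens = 10.
Molecular formula: C14H10N2O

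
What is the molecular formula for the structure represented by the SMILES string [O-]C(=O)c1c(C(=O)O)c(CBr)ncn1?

C7H4BrN2O4-

Heavy atoms from the SMILES: 1 Br, 7 C, 2 N, 4 O.
Implicit hydrogens by atom environment:
  3 × C (aromatic): no H
  2 × C: no H
  2 × N (aromatic): no H
  2 × O: no H
  1 × Br: no H
  1 × C: 2 H
  1 × C (aromatic): 1 H
  1 × O: 1 H
  1 × O (charge -1): no H
  Total hydrogens = 4.
Net charge -1.
Molecular formula: C7H4BrN2O4-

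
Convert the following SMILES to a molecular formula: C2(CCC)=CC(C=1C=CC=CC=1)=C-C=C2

Heavy atoms from the SMILES: 15 C.
Implicit hydrogens by atom environment:
  9 × C (aromatic): 1 H each → 9
  3 × C (aromatic): no H
  2 × C: 2 H each → 4
  1 × C: 3 H
  Total hydrogens = 16.
Molecular formula: C15H16

C15H16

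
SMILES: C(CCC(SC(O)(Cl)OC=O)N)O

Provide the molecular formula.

C6H12ClNO4S

Heavy atoms from the SMILES: 6 C, 1 Cl, 1 N, 4 O, 1 S.
Implicit hydrogens by atom environment:
  3 × C: 2 H each → 6
  2 × C: 1 H each → 2
  2 × O: 1 H each → 2
  2 × O: no H
  1 × C: no H
  1 × Cl: no H
  1 × N: 2 H
  1 × S: no H
  Total hydrogens = 12.
Molecular formula: C6H12ClNO4S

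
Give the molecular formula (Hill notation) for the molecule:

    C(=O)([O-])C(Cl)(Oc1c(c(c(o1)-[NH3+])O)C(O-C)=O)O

C8H8ClNO8

Heavy atoms from the SMILES: 8 C, 1 Cl, 1 N, 8 O.
Implicit hydrogens by atom environment:
  4 × C (aromatic): no H
  4 × O: no H
  3 × C: no H
  2 × O: 1 H each → 2
  1 × C: 3 H
  1 × Cl: no H
  1 × N (charge +1): 3 H
  1 × O (aromatic): no H
  1 × O (charge -1): no H
  Total hydrogens = 8.
Molecular formula: C8H8ClNO8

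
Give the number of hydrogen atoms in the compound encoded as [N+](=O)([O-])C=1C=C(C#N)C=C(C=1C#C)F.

3

Hydrogens are implicit in SMILES; fill each atom to its normal valence:
  4 × C (aromatic): no H
  2 × C (aromatic): 1 H each → 2
  2 × C: no H
  1 × C: 1 H
  1 × F: no H
  1 × N (charge +1): no H
  1 × N: no H
  1 × O: no H
  1 × O (charge -1): no H
  Total hydrogens = 3.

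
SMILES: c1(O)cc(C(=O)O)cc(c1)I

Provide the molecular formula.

C7H5IO3

Heavy atoms from the SMILES: 7 C, 1 I, 3 O.
Implicit hydrogens by atom environment:
  3 × C (aromatic): 1 H each → 3
  3 × C (aromatic): no H
  2 × O: 1 H each → 2
  1 × C: no H
  1 × I: no H
  1 × O: no H
  Total hydrogens = 5.
Molecular formula: C7H5IO3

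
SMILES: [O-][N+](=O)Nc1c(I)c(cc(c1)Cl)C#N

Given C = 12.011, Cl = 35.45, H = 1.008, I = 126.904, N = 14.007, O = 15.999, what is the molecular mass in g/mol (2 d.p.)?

323.47

Molecular formula: C7H3ClIN3O2.
M = 7×12.011 + 1×35.45 + 3×1.008 + 1×126.904 + 3×14.007 + 2×15.999 = 323.47 g/mol.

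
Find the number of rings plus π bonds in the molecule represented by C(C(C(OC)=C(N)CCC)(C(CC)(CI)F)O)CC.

1

Molecular formula from the SMILES: C14H27FINO2.
DoU = (2C + 2 + N − H − X)/2 = (2·14 + 2 + 1 − 27 − 2)/2 = 2/2 = 1.
(Structurally: 0 ring(s) + 1 π bond(s) = 1.)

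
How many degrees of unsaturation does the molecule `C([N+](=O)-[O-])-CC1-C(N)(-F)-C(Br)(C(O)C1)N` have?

Molecular formula from the SMILES: C7H13BrFN3O3.
DoU = (2C + 2 + N − H − X)/2 = (2·7 + 2 + 3 − 13 − 2)/2 = 4/2 = 2.
(Structurally: 1 ring(s) + 1 π bond(s) = 2.)

2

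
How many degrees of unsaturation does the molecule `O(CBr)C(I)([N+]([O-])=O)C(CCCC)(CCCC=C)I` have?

2

Molecular formula from the SMILES: C12H20BrI2NO3.
DoU = (2C + 2 + N − H − X)/2 = (2·12 + 2 + 1 − 20 − 3)/2 = 4/2 = 2.
(Structurally: 0 ring(s) + 2 π bond(s) = 2.)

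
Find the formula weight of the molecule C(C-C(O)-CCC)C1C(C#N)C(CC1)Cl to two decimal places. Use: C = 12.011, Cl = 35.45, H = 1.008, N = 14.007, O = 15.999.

Molecular formula: C12H20ClNO.
M = 12×12.011 + 1×35.45 + 20×1.008 + 1×14.007 + 1×15.999 = 229.75 g/mol.

229.75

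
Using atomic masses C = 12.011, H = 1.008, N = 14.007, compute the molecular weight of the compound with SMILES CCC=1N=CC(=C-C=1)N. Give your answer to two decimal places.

122.17

Molecular formula: C7H10N2.
M = 7×12.011 + 10×1.008 + 2×14.007 = 122.17 g/mol.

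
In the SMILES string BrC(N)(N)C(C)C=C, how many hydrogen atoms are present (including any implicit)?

11

Hydrogens are implicit in SMILES; fill each atom to its normal valence:
  2 × C: 1 H each → 2
  2 × N: 2 H each → 4
  1 × Br: no H
  1 × C: 3 H
  1 × C: 2 H
  1 × C: no H
  Total hydrogens = 11.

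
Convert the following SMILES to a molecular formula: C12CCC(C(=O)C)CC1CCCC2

C12H20O

Heavy atoms from the SMILES: 12 C, 1 O.
Implicit hydrogens by atom environment:
  7 × C: 2 H each → 14
  3 × C: 1 H each → 3
  1 × C: 3 H
  1 × C: no H
  1 × O: no H
  Total hydrogens = 20.
Molecular formula: C12H20O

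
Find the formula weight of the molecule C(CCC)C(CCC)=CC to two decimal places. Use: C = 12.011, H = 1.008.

140.27

Molecular formula: C10H20.
M = 10×12.011 + 20×1.008 = 140.27 g/mol.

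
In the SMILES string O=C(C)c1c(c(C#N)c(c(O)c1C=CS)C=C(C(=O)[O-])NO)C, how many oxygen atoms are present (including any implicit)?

5

The symbol for oxygen appears 5 times in the SMILES.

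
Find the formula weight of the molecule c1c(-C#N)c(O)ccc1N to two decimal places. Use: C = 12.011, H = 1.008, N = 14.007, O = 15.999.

134.14

Molecular formula: C7H6N2O.
M = 7×12.011 + 6×1.008 + 2×14.007 + 1×15.999 = 134.14 g/mol.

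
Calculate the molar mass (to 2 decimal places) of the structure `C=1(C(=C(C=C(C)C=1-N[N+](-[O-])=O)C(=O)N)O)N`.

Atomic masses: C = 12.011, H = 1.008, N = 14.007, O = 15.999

Molecular formula: C8H10N4O4.
M = 8×12.011 + 10×1.008 + 4×14.007 + 4×15.999 = 226.19 g/mol.

226.19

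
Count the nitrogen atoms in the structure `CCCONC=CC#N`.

The symbol for nitrogen appears 2 times in the SMILES.

2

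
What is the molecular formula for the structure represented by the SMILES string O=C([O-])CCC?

Heavy atoms from the SMILES: 4 C, 2 O.
Implicit hydrogens by atom environment:
  2 × C: 2 H each → 4
  1 × C: 3 H
  1 × C: no H
  1 × O: no H
  1 × O (charge -1): no H
  Total hydrogens = 7.
Net charge -1.
Molecular formula: C4H7O2-

C4H7O2-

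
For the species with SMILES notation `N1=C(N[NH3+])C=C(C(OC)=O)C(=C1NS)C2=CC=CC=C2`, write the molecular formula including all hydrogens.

C13H15N4O2S+

Heavy atoms from the SMILES: 13 C, 4 N, 2 O, 1 S.
Implicit hydrogens by atom environment:
  6 × C (aromatic): 1 H each → 6
  5 × C (aromatic): no H
  2 × N: 1 H each → 2
  2 × O: no H
  1 × C: 3 H
  1 × C: no H
  1 × N (charge +1): 3 H
  1 × N (aromatic): no H
  1 × S: 1 H
  Total hydrogens = 15.
Net charge +1.
Molecular formula: C13H15N4O2S+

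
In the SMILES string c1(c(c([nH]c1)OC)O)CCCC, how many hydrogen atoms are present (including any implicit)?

Hydrogens are implicit in SMILES; fill each atom to its normal valence:
  3 × C: 2 H each → 6
  3 × C (aromatic): no H
  2 × C: 3 H each → 6
  1 × C (aromatic): 1 H
  1 × N (aromatic): 1 H
  1 × O: 1 H
  1 × O: no H
  Total hydrogens = 15.

15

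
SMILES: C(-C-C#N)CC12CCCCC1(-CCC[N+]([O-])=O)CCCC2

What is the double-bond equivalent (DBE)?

5

Molecular formula from the SMILES: C17H28N2O2.
DoU = (2C + 2 + N − H − X)/2 = (2·17 + 2 + 2 − 28 − 0)/2 = 10/2 = 5.
(Structurally: 2 ring(s) + 3 π bond(s) = 5.)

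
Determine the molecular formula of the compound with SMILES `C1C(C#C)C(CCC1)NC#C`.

C10H13N

Heavy atoms from the SMILES: 10 C, 1 N.
Implicit hydrogens by atom environment:
  4 × C: 2 H each → 8
  4 × C: 1 H each → 4
  2 × C: no H
  1 × N: 1 H
  Total hydrogens = 13.
Molecular formula: C10H13N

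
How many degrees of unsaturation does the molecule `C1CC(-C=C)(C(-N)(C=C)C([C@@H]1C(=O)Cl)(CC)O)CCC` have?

4

Molecular formula from the SMILES: C16H26ClNO2.
DoU = (2C + 2 + N − H − X)/2 = (2·16 + 2 + 1 − 26 − 1)/2 = 8/2 = 4.
(Structurally: 1 ring(s) + 3 π bond(s) = 4.)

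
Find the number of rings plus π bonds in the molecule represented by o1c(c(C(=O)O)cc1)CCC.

Molecular formula from the SMILES: C8H10O3.
DoU = (2C + 2 + N − H − X)/2 = (2·8 + 2 + 0 − 10 − 0)/2 = 8/2 = 4.
(Structurally: 1 ring(s) + 3 π bond(s) = 4.)

4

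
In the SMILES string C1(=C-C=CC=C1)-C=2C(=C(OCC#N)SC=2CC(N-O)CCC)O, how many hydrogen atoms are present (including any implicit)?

20

Hydrogens are implicit in SMILES; fill each atom to its normal valence:
  5 × C (aromatic): 1 H each → 5
  5 × C (aromatic): no H
  4 × C: 2 H each → 8
  2 × O: 1 H each → 2
  1 × C: 3 H
  1 × C: 1 H
  1 × C: no H
  1 × N: 1 H
  1 × N: no H
  1 × O: no H
  1 × S (aromatic): no H
  Total hydrogens = 20.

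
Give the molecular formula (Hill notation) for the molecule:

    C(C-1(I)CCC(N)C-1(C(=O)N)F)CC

Heavy atoms from the SMILES: 9 C, 1 F, 1 I, 2 N, 1 O.
Implicit hydrogens by atom environment:
  4 × C: 2 H each → 8
  3 × C: no H
  2 × N: 2 H each → 4
  1 × C: 3 H
  1 × C: 1 H
  1 × F: no H
  1 × I: no H
  1 × O: no H
  Total hydrogens = 16.
Molecular formula: C9H16FIN2O

C9H16FIN2O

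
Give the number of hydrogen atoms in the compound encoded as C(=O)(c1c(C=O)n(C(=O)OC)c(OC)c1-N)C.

Hydrogens are implicit in SMILES; fill each atom to its normal valence:
  5 × O: no H
  4 × C (aromatic): no H
  3 × C: 3 H each → 9
  2 × C: no H
  1 × C: 1 H
  1 × N: 2 H
  1 × N (aromatic): no H
  Total hydrogens = 12.

12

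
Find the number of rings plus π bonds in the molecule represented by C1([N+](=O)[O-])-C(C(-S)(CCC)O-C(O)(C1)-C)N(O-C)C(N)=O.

Molecular formula from the SMILES: C11H21N3O6S.
DoU = (2C + 2 + N − H − X)/2 = (2·11 + 2 + 3 − 21 − 0)/2 = 6/2 = 3.
(Structurally: 1 ring(s) + 2 π bond(s) = 3.)

3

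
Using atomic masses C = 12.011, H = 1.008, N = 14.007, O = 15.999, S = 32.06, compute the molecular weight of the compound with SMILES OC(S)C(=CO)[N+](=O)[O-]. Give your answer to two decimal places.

151.14

Molecular formula: C3H5NO4S.
M = 3×12.011 + 5×1.008 + 1×14.007 + 4×15.999 + 1×32.06 = 151.14 g/mol.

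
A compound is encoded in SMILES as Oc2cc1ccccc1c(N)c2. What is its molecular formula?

C10H9NO

Heavy atoms from the SMILES: 10 C, 1 N, 1 O.
Implicit hydrogens by atom environment:
  6 × C (aromatic): 1 H each → 6
  4 × C (aromatic): no H
  1 × N: 2 H
  1 × O: 1 H
  Total hydrogens = 9.
Molecular formula: C10H9NO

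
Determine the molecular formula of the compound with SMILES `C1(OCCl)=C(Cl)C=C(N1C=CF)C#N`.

C8H5Cl2FN2O

Heavy atoms from the SMILES: 8 C, 2 Cl, 1 F, 2 N, 1 O.
Implicit hydrogens by atom environment:
  3 × C (aromatic): no H
  2 × C: 1 H each → 2
  2 × Cl: no H
  1 × C: 2 H
  1 × C (aromatic): 1 H
  1 × C: no H
  1 × F: no H
  1 × N (aromatic): no H
  1 × N: no H
  1 × O: no H
  Total hydrogens = 5.
Molecular formula: C8H5Cl2FN2O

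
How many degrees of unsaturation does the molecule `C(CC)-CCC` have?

0

Molecular formula from the SMILES: C6H14.
DoU = (2C + 2 + N − H − X)/2 = (2·6 + 2 + 0 − 14 − 0)/2 = 0/2 = 0.
(Structurally: 0 ring(s) + 0 π bond(s) = 0.)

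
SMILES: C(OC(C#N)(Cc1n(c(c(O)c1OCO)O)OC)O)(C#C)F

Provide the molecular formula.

Heavy atoms from the SMILES: 12 C, 1 F, 2 N, 7 O.
Implicit hydrogens by atom environment:
  4 × C (aromatic): no H
  4 × O: 1 H each → 4
  3 × C: no H
  3 × O: no H
  2 × C: 2 H each → 4
  2 × C: 1 H each → 2
  1 × C: 3 H
  1 × F: no H
  1 × N (aromatic): no H
  1 × N: no H
  Total hydrogens = 13.
Molecular formula: C12H13FN2O7

C12H13FN2O7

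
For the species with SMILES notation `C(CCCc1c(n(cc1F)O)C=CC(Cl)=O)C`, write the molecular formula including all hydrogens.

C12H15ClFNO2

Heavy atoms from the SMILES: 12 C, 1 Cl, 1 F, 1 N, 2 O.
Implicit hydrogens by atom environment:
  4 × C: 2 H each → 8
  3 × C (aromatic): no H
  2 × C: 1 H each → 2
  1 × C: 3 H
  1 × C (aromatic): 1 H
  1 × C: no H
  1 × Cl: no H
  1 × F: no H
  1 × N (aromatic): no H
  1 × O: 1 H
  1 × O: no H
  Total hydrogens = 15.
Molecular formula: C12H15ClFNO2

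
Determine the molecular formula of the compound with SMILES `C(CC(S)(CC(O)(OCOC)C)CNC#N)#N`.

C10H17N3O3S

Heavy atoms from the SMILES: 10 C, 3 N, 3 O, 1 S.
Implicit hydrogens by atom environment:
  4 × C: 2 H each → 8
  4 × C: no H
  2 × C: 3 H each → 6
  2 × N: no H
  2 × O: no H
  1 × N: 1 H
  1 × O: 1 H
  1 × S: 1 H
  Total hydrogens = 17.
Molecular formula: C10H17N3O3S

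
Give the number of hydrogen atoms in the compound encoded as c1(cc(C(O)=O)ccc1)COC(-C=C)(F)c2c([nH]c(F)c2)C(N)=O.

14

Hydrogens are implicit in SMILES; fill each atom to its normal valence:
  5 × C (aromatic): 1 H each → 5
  5 × C (aromatic): no H
  3 × C: no H
  3 × O: no H
  2 × C: 2 H each → 4
  2 × F: no H
  1 × C: 1 H
  1 × N: 2 H
  1 × N (aromatic): 1 H
  1 × O: 1 H
  Total hydrogens = 14.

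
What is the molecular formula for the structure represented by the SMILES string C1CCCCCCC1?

Heavy atoms from the SMILES: 8 C.
Implicit hydrogens by atom environment:
  8 × C: 2 H each → 16
  Total hydrogens = 16.
Molecular formula: C8H16

C8H16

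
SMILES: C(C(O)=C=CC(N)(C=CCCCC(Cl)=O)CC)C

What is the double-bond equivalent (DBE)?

Molecular formula from the SMILES: C14H22ClNO2.
DoU = (2C + 2 + N − H − X)/2 = (2·14 + 2 + 1 − 22 − 1)/2 = 8/2 = 4.
(Structurally: 0 ring(s) + 4 π bond(s) = 4.)

4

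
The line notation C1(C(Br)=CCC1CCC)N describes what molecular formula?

C8H14BrN

Heavy atoms from the SMILES: 1 Br, 8 C, 1 N.
Implicit hydrogens by atom environment:
  3 × C: 2 H each → 6
  3 × C: 1 H each → 3
  1 × Br: no H
  1 × C: 3 H
  1 × C: no H
  1 × N: 2 H
  Total hydrogens = 14.
Molecular formula: C8H14BrN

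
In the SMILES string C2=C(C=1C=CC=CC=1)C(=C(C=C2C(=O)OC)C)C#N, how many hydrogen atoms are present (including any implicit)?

13

Hydrogens are implicit in SMILES; fill each atom to its normal valence:
  7 × C (aromatic): 1 H each → 7
  5 × C (aromatic): no H
  2 × C: 3 H each → 6
  2 × C: no H
  2 × O: no H
  1 × N: no H
  Total hydrogens = 13.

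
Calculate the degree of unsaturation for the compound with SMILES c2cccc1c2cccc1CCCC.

7

Molecular formula from the SMILES: C14H16.
DoU = (2C + 2 + N − H − X)/2 = (2·14 + 2 + 0 − 16 − 0)/2 = 14/2 = 7.
(Structurally: 2 ring(s) + 5 π bond(s) = 7.)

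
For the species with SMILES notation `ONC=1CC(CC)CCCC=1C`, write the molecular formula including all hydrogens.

C10H19NO

Heavy atoms from the SMILES: 10 C, 1 N, 1 O.
Implicit hydrogens by atom environment:
  5 × C: 2 H each → 10
  2 × C: 3 H each → 6
  2 × C: no H
  1 × C: 1 H
  1 × N: 1 H
  1 × O: 1 H
  Total hydrogens = 19.
Molecular formula: C10H19NO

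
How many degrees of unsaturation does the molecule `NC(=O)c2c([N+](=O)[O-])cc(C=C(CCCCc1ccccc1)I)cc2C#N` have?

13

Molecular formula from the SMILES: C20H18IN3O3.
DoU = (2C + 2 + N − H − X)/2 = (2·20 + 2 + 3 − 18 − 1)/2 = 26/2 = 13.
(Structurally: 2 ring(s) + 11 π bond(s) = 13.)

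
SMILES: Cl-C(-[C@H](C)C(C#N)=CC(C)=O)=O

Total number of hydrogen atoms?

8

Hydrogens are implicit in SMILES; fill each atom to its normal valence:
  4 × C: no H
  2 × C: 3 H each → 6
  2 × C: 1 H each → 2
  2 × O: no H
  1 × Cl: no H
  1 × N: no H
  Total hydrogens = 8.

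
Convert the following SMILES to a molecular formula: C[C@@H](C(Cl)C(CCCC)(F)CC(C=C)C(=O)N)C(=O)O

C14H23ClFNO3

Heavy atoms from the SMILES: 14 C, 1 Cl, 1 F, 1 N, 3 O.
Implicit hydrogens by atom environment:
  5 × C: 2 H each → 10
  4 × C: 1 H each → 4
  3 × C: no H
  2 × C: 3 H each → 6
  2 × O: no H
  1 × Cl: no H
  1 × F: no H
  1 × N: 2 H
  1 × O: 1 H
  Total hydrogens = 23.
Molecular formula: C14H23ClFNO3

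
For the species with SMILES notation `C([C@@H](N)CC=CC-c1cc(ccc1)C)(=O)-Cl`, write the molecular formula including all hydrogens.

C13H16ClNO

Heavy atoms from the SMILES: 13 C, 1 Cl, 1 N, 1 O.
Implicit hydrogens by atom environment:
  4 × C (aromatic): 1 H each → 4
  3 × C: 1 H each → 3
  2 × C: 2 H each → 4
  2 × C (aromatic): no H
  1 × C: 3 H
  1 × C: no H
  1 × Cl: no H
  1 × N: 2 H
  1 × O: no H
  Total hydrogens = 16.
Molecular formula: C13H16ClNO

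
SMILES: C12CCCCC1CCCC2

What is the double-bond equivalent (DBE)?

Molecular formula from the SMILES: C10H18.
DoU = (2C + 2 + N − H − X)/2 = (2·10 + 2 + 0 − 18 − 0)/2 = 4/2 = 2.
(Structurally: 2 ring(s) + 0 π bond(s) = 2.)

2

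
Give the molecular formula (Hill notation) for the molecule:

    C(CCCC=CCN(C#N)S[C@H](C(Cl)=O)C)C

C12H19ClN2OS

Heavy atoms from the SMILES: 12 C, 1 Cl, 2 N, 1 O, 1 S.
Implicit hydrogens by atom environment:
  5 × C: 2 H each → 10
  3 × C: 1 H each → 3
  2 × C: 3 H each → 6
  2 × C: no H
  2 × N: no H
  1 × Cl: no H
  1 × O: no H
  1 × S: no H
  Total hydrogens = 19.
Molecular formula: C12H19ClN2OS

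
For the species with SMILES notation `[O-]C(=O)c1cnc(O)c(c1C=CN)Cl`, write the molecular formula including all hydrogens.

C8H6ClN2O3-

Heavy atoms from the SMILES: 8 C, 1 Cl, 2 N, 3 O.
Implicit hydrogens by atom environment:
  4 × C (aromatic): no H
  2 × C: 1 H each → 2
  1 × C (aromatic): 1 H
  1 × C: no H
  1 × Cl: no H
  1 × N: 2 H
  1 × N (aromatic): no H
  1 × O: 1 H
  1 × O: no H
  1 × O (charge -1): no H
  Total hydrogens = 6.
Net charge -1.
Molecular formula: C8H6ClN2O3-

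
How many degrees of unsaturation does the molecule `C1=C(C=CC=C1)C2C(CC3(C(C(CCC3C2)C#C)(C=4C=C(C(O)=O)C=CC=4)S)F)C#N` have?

15

Molecular formula from the SMILES: C26H24FNO2S.
DoU = (2C + 2 + N − H − X)/2 = (2·26 + 2 + 1 − 24 − 1)/2 = 30/2 = 15.
(Structurally: 4 ring(s) + 11 π bond(s) = 15.)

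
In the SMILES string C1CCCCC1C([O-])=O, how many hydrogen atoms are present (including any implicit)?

Hydrogens are implicit in SMILES; fill each atom to its normal valence:
  5 × C: 2 H each → 10
  1 × C: 1 H
  1 × C: no H
  1 × O: no H
  1 × O (charge -1): no H
  Total hydrogens = 11.

11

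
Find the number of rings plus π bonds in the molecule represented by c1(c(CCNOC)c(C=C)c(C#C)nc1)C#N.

9

Molecular formula from the SMILES: C13H13N3O.
DoU = (2C + 2 + N − H − X)/2 = (2·13 + 2 + 3 − 13 − 0)/2 = 18/2 = 9.
(Structurally: 1 ring(s) + 8 π bond(s) = 9.)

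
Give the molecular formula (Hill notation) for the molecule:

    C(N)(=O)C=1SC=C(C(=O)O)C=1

C6H5NO3S

Heavy atoms from the SMILES: 6 C, 1 N, 3 O, 1 S.
Implicit hydrogens by atom environment:
  2 × C (aromatic): 1 H each → 2
  2 × C (aromatic): no H
  2 × C: no H
  2 × O: no H
  1 × N: 2 H
  1 × O: 1 H
  1 × S (aromatic): no H
  Total hydrogens = 5.
Molecular formula: C6H5NO3S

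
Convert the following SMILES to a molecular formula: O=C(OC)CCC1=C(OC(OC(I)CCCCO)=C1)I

Heavy atoms from the SMILES: 13 C, 2 I, 5 O.
Implicit hydrogens by atom environment:
  6 × C: 2 H each → 12
  3 × C (aromatic): no H
  3 × O: no H
  2 × I: no H
  1 × C: 3 H
  1 × C (aromatic): 1 H
  1 × C: 1 H
  1 × C: no H
  1 × O: 1 H
  1 × O (aromatic): no H
  Total hydrogens = 18.
Molecular formula: C13H18I2O5

C13H18I2O5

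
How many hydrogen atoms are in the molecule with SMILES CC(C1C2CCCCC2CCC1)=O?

Hydrogens are implicit in SMILES; fill each atom to its normal valence:
  7 × C: 2 H each → 14
  3 × C: 1 H each → 3
  1 × C: 3 H
  1 × C: no H
  1 × O: no H
  Total hydrogens = 20.

20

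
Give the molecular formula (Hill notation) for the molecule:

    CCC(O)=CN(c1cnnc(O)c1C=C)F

C10H12FN3O2

Heavy atoms from the SMILES: 10 C, 1 F, 3 N, 2 O.
Implicit hydrogens by atom environment:
  3 × C (aromatic): no H
  2 × C: 2 H each → 4
  2 × C: 1 H each → 2
  2 × N (aromatic): no H
  2 × O: 1 H each → 2
  1 × C: 3 H
  1 × C (aromatic): 1 H
  1 × C: no H
  1 × F: no H
  1 × N: no H
  Total hydrogens = 12.
Molecular formula: C10H12FN3O2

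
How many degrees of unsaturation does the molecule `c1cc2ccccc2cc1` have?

Molecular formula from the SMILES: C10H8.
DoU = (2C + 2 + N − H − X)/2 = (2·10 + 2 + 0 − 8 − 0)/2 = 14/2 = 7.
(Structurally: 2 ring(s) + 5 π bond(s) = 7.)

7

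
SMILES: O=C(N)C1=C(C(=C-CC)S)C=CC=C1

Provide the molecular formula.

C11H13NOS

Heavy atoms from the SMILES: 11 C, 1 N, 1 O, 1 S.
Implicit hydrogens by atom environment:
  4 × C (aromatic): 1 H each → 4
  2 × C: no H
  2 × C (aromatic): no H
  1 × C: 3 H
  1 × C: 2 H
  1 × C: 1 H
  1 × N: 2 H
  1 × O: no H
  1 × S: 1 H
  Total hydrogens = 13.
Molecular formula: C11H13NOS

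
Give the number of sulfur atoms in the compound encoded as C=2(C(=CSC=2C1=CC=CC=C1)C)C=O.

1

The symbol for sulfur appears 1 time in the SMILES.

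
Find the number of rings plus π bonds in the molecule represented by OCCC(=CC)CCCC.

Molecular formula from the SMILES: C9H18O.
DoU = (2C + 2 + N − H − X)/2 = (2·9 + 2 + 0 − 18 − 0)/2 = 2/2 = 1.
(Structurally: 0 ring(s) + 1 π bond(s) = 1.)

1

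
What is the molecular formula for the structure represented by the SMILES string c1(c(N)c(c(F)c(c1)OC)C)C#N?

C9H9FN2O

Heavy atoms from the SMILES: 9 C, 1 F, 2 N, 1 O.
Implicit hydrogens by atom environment:
  5 × C (aromatic): no H
  2 × C: 3 H each → 6
  1 × C (aromatic): 1 H
  1 × C: no H
  1 × F: no H
  1 × N: 2 H
  1 × N: no H
  1 × O: no H
  Total hydrogens = 9.
Molecular formula: C9H9FN2O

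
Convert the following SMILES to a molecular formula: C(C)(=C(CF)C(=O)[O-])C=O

Heavy atoms from the SMILES: 6 C, 1 F, 3 O.
Implicit hydrogens by atom environment:
  3 × C: no H
  2 × O: no H
  1 × C: 3 H
  1 × C: 2 H
  1 × C: 1 H
  1 × F: no H
  1 × O (charge -1): no H
  Total hydrogens = 6.
Net charge -1.
Molecular formula: C6H6FO3-

C6H6FO3-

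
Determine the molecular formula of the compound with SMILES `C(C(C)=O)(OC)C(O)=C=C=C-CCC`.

Heavy atoms from the SMILES: 11 C, 3 O.
Implicit hydrogens by atom environment:
  4 × C: no H
  3 × C: 3 H each → 9
  2 × C: 2 H each → 4
  2 × C: 1 H each → 2
  2 × O: no H
  1 × O: 1 H
  Total hydrogens = 16.
Molecular formula: C11H16O3

C11H16O3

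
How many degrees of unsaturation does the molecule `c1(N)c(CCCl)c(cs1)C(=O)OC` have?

Molecular formula from the SMILES: C8H10ClNO2S.
DoU = (2C + 2 + N − H − X)/2 = (2·8 + 2 + 1 − 10 − 1)/2 = 8/2 = 4.
(Structurally: 1 ring(s) + 3 π bond(s) = 4.)

4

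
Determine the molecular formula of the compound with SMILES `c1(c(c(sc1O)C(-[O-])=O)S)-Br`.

C5H2BrO3S2-

Heavy atoms from the SMILES: 1 Br, 5 C, 3 O, 2 S.
Implicit hydrogens by atom environment:
  4 × C (aromatic): no H
  1 × Br: no H
  1 × C: no H
  1 × O: 1 H
  1 × O: no H
  1 × O (charge -1): no H
  1 × S: 1 H
  1 × S (aromatic): no H
  Total hydrogens = 2.
Net charge -1.
Molecular formula: C5H2BrO3S2-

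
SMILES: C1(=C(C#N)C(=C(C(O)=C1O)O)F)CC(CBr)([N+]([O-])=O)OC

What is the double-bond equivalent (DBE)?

Molecular formula from the SMILES: C11H10BrFN2O6.
DoU = (2C + 2 + N − H − X)/2 = (2·11 + 2 + 2 − 10 − 2)/2 = 14/2 = 7.
(Structurally: 1 ring(s) + 6 π bond(s) = 7.)

7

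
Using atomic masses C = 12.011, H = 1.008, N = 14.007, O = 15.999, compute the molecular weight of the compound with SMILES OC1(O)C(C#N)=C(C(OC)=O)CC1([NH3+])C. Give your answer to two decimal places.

Molecular formula: C9H13N2O4+.
M = 9×12.011 + 13×1.008 + 2×14.007 + 4×15.999 = 213.21 g/mol.

213.21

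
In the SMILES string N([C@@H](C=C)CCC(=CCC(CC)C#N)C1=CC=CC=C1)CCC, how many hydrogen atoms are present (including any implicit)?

Hydrogens are implicit in SMILES; fill each atom to its normal valence:
  7 × C: 2 H each → 14
  5 × C (aromatic): 1 H each → 5
  4 × C: 1 H each → 4
  2 × C: 3 H each → 6
  2 × C: no H
  1 × C (aromatic): no H
  1 × N: 1 H
  1 × N: no H
  Total hydrogens = 30.

30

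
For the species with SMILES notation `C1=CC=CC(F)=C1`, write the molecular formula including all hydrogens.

C6H5F

Heavy atoms from the SMILES: 6 C, 1 F.
Implicit hydrogens by atom environment:
  5 × C (aromatic): 1 H each → 5
  1 × C (aromatic): no H
  1 × F: no H
  Total hydrogens = 5.
Molecular formula: C6H5F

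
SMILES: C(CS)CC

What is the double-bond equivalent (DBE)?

0

Molecular formula from the SMILES: C4H10S.
DoU = (2C + 2 + N − H − X)/2 = (2·4 + 2 + 0 − 10 − 0)/2 = 0/2 = 0.
(Structurally: 0 ring(s) + 0 π bond(s) = 0.)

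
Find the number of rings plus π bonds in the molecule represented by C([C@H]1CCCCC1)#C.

Molecular formula from the SMILES: C8H12.
DoU = (2C + 2 + N − H − X)/2 = (2·8 + 2 + 0 − 12 − 0)/2 = 6/2 = 3.
(Structurally: 1 ring(s) + 2 π bond(s) = 3.)

3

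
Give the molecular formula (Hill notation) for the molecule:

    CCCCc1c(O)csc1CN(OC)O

C10H17NO3S

Heavy atoms from the SMILES: 10 C, 1 N, 3 O, 1 S.
Implicit hydrogens by atom environment:
  4 × C: 2 H each → 8
  3 × C (aromatic): no H
  2 × C: 3 H each → 6
  2 × O: 1 H each → 2
  1 × C (aromatic): 1 H
  1 × N: no H
  1 × O: no H
  1 × S (aromatic): no H
  Total hydrogens = 17.
Molecular formula: C10H17NO3S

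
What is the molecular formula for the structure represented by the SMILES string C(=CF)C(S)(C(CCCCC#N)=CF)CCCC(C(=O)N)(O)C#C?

C17H22F2N2O2S

Heavy atoms from the SMILES: 17 C, 2 F, 2 N, 2 O, 1 S.
Implicit hydrogens by atom environment:
  7 × C: 2 H each → 14
  6 × C: no H
  4 × C: 1 H each → 4
  2 × F: no H
  1 × N: 2 H
  1 × N: no H
  1 × O: 1 H
  1 × O: no H
  1 × S: 1 H
  Total hydrogens = 22.
Molecular formula: C17H22F2N2O2S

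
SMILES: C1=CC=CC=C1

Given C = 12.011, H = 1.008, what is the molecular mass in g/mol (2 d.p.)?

78.11

Molecular formula: C6H6.
M = 6×12.011 + 6×1.008 = 78.11 g/mol.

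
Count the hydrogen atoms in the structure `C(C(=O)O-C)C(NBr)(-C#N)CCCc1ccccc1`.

17

Hydrogens are implicit in SMILES; fill each atom to its normal valence:
  5 × C (aromatic): 1 H each → 5
  4 × C: 2 H each → 8
  3 × C: no H
  2 × O: no H
  1 × Br: no H
  1 × C: 3 H
  1 × C (aromatic): no H
  1 × N: 1 H
  1 × N: no H
  Total hydrogens = 17.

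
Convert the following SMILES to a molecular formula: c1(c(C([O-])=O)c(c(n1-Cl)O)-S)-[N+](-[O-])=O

C5H2ClN2O5S-

Heavy atoms from the SMILES: 5 C, 1 Cl, 2 N, 5 O, 1 S.
Implicit hydrogens by atom environment:
  4 × C (aromatic): no H
  2 × O: no H
  2 × O (charge -1): no H
  1 × C: no H
  1 × Cl: no H
  1 × N (aromatic): no H
  1 × N (charge +1): no H
  1 × O: 1 H
  1 × S: 1 H
  Total hydrogens = 2.
Net charge -1.
Molecular formula: C5H2ClN2O5S-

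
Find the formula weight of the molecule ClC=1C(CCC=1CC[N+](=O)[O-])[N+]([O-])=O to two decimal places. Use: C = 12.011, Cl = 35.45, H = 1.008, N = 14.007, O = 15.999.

Molecular formula: C7H9ClN2O4.
M = 7×12.011 + 1×35.45 + 9×1.008 + 2×14.007 + 4×15.999 = 220.61 g/mol.

220.61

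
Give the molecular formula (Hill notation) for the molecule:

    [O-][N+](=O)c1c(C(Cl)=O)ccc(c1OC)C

C9H8ClNO4

Heavy atoms from the SMILES: 9 C, 1 Cl, 1 N, 4 O.
Implicit hydrogens by atom environment:
  4 × C (aromatic): no H
  3 × O: no H
  2 × C: 3 H each → 6
  2 × C (aromatic): 1 H each → 2
  1 × C: no H
  1 × Cl: no H
  1 × N (charge +1): no H
  1 × O (charge -1): no H
  Total hydrogens = 8.
Molecular formula: C9H8ClNO4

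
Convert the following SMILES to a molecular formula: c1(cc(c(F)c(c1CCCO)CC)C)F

Heavy atoms from the SMILES: 12 C, 2 F, 1 O.
Implicit hydrogens by atom environment:
  5 × C (aromatic): no H
  4 × C: 2 H each → 8
  2 × C: 3 H each → 6
  2 × F: no H
  1 × C (aromatic): 1 H
  1 × O: 1 H
  Total hydrogens = 16.
Molecular formula: C12H16F2O

C12H16F2O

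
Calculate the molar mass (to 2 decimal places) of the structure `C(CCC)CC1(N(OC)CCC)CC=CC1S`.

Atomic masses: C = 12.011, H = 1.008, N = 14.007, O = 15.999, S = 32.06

257.44

Molecular formula: C14H27NOS.
M = 14×12.011 + 27×1.008 + 1×14.007 + 1×15.999 + 1×32.06 = 257.44 g/mol.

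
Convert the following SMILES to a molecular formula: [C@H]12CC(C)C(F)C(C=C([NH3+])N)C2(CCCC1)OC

Heavy atoms from the SMILES: 14 C, 1 F, 2 N, 1 O.
Implicit hydrogens by atom environment:
  5 × C: 2 H each → 10
  5 × C: 1 H each → 5
  2 × C: 3 H each → 6
  2 × C: no H
  1 × F: no H
  1 × N (charge +1): 3 H
  1 × N: 2 H
  1 × O: no H
  Total hydrogens = 26.
Net charge +1.
Molecular formula: C14H26FN2O+

C14H26FN2O+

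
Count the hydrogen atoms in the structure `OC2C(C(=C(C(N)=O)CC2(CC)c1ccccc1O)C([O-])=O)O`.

Hydrogens are implicit in SMILES; fill each atom to its normal valence:
  5 × C: no H
  4 × C (aromatic): 1 H each → 4
  3 × O: 1 H each → 3
  2 × C: 2 H each → 4
  2 × C: 1 H each → 2
  2 × C (aromatic): no H
  2 × O: no H
  1 × C: 3 H
  1 × N: 2 H
  1 × O (charge -1): no H
  Total hydrogens = 18.

18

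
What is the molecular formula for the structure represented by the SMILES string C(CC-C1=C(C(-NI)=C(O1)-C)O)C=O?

Heavy atoms from the SMILES: 9 C, 1 I, 1 N, 3 O.
Implicit hydrogens by atom environment:
  4 × C (aromatic): no H
  3 × C: 2 H each → 6
  1 × C: 3 H
  1 × C: 1 H
  1 × I: no H
  1 × N: 1 H
  1 × O: 1 H
  1 × O (aromatic): no H
  1 × O: no H
  Total hydrogens = 12.
Molecular formula: C9H12INO3

C9H12INO3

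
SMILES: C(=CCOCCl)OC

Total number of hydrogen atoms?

Hydrogens are implicit in SMILES; fill each atom to its normal valence:
  2 × C: 2 H each → 4
  2 × C: 1 H each → 2
  2 × O: no H
  1 × C: 3 H
  1 × Cl: no H
  Total hydrogens = 9.

9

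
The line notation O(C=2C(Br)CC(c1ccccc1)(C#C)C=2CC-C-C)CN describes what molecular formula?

C18H22BrNO

Heavy atoms from the SMILES: 1 Br, 18 C, 1 N, 1 O.
Implicit hydrogens by atom environment:
  5 × C: 2 H each → 10
  5 × C (aromatic): 1 H each → 5
  4 × C: no H
  2 × C: 1 H each → 2
  1 × Br: no H
  1 × C: 3 H
  1 × C (aromatic): no H
  1 × N: 2 H
  1 × O: no H
  Total hydrogens = 22.
Molecular formula: C18H22BrNO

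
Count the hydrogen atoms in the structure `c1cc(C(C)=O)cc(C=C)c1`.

Hydrogens are implicit in SMILES; fill each atom to its normal valence:
  4 × C (aromatic): 1 H each → 4
  2 × C (aromatic): no H
  1 × C: 3 H
  1 × C: 2 H
  1 × C: 1 H
  1 × C: no H
  1 × O: no H
  Total hydrogens = 10.

10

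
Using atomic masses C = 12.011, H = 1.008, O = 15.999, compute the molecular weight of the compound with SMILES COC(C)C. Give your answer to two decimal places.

Molecular formula: C4H10O.
M = 4×12.011 + 10×1.008 + 1×15.999 = 74.12 g/mol.

74.12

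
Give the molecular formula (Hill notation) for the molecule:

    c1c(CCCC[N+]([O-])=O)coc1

Heavy atoms from the SMILES: 8 C, 1 N, 3 O.
Implicit hydrogens by atom environment:
  4 × C: 2 H each → 8
  3 × C (aromatic): 1 H each → 3
  1 × C (aromatic): no H
  1 × N (charge +1): no H
  1 × O (aromatic): no H
  1 × O: no H
  1 × O (charge -1): no H
  Total hydrogens = 11.
Molecular formula: C8H11NO3

C8H11NO3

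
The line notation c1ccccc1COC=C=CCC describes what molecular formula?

C12H14O

Heavy atoms from the SMILES: 12 C, 1 O.
Implicit hydrogens by atom environment:
  5 × C (aromatic): 1 H each → 5
  2 × C: 2 H each → 4
  2 × C: 1 H each → 2
  1 × C: 3 H
  1 × C: no H
  1 × C (aromatic): no H
  1 × O: no H
  Total hydrogens = 14.
Molecular formula: C12H14O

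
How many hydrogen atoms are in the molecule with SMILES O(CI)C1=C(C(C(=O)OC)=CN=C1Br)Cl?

6

Hydrogens are implicit in SMILES; fill each atom to its normal valence:
  4 × C (aromatic): no H
  3 × O: no H
  1 × Br: no H
  1 × C: 3 H
  1 × C: 2 H
  1 × C (aromatic): 1 H
  1 × C: no H
  1 × Cl: no H
  1 × I: no H
  1 × N (aromatic): no H
  Total hydrogens = 6.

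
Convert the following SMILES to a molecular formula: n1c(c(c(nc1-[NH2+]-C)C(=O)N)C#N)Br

Heavy atoms from the SMILES: 1 Br, 7 C, 5 N, 1 O.
Implicit hydrogens by atom environment:
  4 × C (aromatic): no H
  2 × C: no H
  2 × N (aromatic): no H
  1 × Br: no H
  1 × C: 3 H
  1 × N (charge +1): 2 H
  1 × N: 2 H
  1 × N: no H
  1 × O: no H
  Total hydrogens = 7.
Net charge +1.
Molecular formula: C7H7BrN5O+

C7H7BrN5O+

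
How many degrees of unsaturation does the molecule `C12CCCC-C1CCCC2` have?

2

Molecular formula from the SMILES: C10H18.
DoU = (2C + 2 + N − H − X)/2 = (2·10 + 2 + 0 − 18 − 0)/2 = 4/2 = 2.
(Structurally: 2 ring(s) + 0 π bond(s) = 2.)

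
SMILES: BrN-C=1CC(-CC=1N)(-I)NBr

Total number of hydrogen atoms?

Hydrogens are implicit in SMILES; fill each atom to its normal valence:
  3 × C: no H
  2 × Br: no H
  2 × C: 2 H each → 4
  2 × N: 1 H each → 2
  1 × I: no H
  1 × N: 2 H
  Total hydrogens = 8.

8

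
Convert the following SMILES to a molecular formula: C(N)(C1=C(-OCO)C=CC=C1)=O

Heavy atoms from the SMILES: 8 C, 1 N, 3 O.
Implicit hydrogens by atom environment:
  4 × C (aromatic): 1 H each → 4
  2 × C (aromatic): no H
  2 × O: no H
  1 × C: 2 H
  1 × C: no H
  1 × N: 2 H
  1 × O: 1 H
  Total hydrogens = 9.
Molecular formula: C8H9NO3

C8H9NO3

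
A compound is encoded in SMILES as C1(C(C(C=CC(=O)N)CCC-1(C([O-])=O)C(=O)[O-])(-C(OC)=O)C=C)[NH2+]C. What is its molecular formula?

Heavy atoms from the SMILES: 16 C, 2 N, 7 O.
Implicit hydrogens by atom environment:
  6 × C: no H
  5 × C: 1 H each → 5
  5 × O: no H
  3 × C: 2 H each → 6
  2 × C: 3 H each → 6
  2 × O (charge -1): no H
  1 × N (charge +1): 2 H
  1 × N: 2 H
  Total hydrogens = 21.
Net charge -1.
Molecular formula: C16H21N2O7-

C16H21N2O7-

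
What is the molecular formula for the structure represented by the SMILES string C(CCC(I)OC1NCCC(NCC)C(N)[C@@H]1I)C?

Heavy atoms from the SMILES: 13 C, 2 I, 3 N, 1 O.
Implicit hydrogens by atom environment:
  6 × C: 2 H each → 12
  5 × C: 1 H each → 5
  2 × C: 3 H each → 6
  2 × I: no H
  2 × N: 1 H each → 2
  1 × N: 2 H
  1 × O: no H
  Total hydrogens = 27.
Molecular formula: C13H27I2N3O

C13H27I2N3O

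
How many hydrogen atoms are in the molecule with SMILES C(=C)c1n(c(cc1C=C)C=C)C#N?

10

Hydrogens are implicit in SMILES; fill each atom to its normal valence:
  3 × C: 2 H each → 6
  3 × C: 1 H each → 3
  3 × C (aromatic): no H
  1 × C (aromatic): 1 H
  1 × C: no H
  1 × N (aromatic): no H
  1 × N: no H
  Total hydrogens = 10.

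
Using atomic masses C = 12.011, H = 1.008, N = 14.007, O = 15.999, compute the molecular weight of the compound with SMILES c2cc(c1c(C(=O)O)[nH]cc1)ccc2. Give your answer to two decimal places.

Molecular formula: C11H9NO2.
M = 11×12.011 + 9×1.008 + 1×14.007 + 2×15.999 = 187.20 g/mol.

187.20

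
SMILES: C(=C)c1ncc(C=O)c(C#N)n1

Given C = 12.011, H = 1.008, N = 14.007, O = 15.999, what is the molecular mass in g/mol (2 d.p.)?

159.15

Molecular formula: C8H5N3O.
M = 8×12.011 + 5×1.008 + 3×14.007 + 1×15.999 = 159.15 g/mol.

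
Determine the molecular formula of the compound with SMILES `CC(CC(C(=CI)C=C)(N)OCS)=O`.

C9H14INO2S

Heavy atoms from the SMILES: 9 C, 1 I, 1 N, 2 O, 1 S.
Implicit hydrogens by atom environment:
  3 × C: 2 H each → 6
  3 × C: no H
  2 × C: 1 H each → 2
  2 × O: no H
  1 × C: 3 H
  1 × I: no H
  1 × N: 2 H
  1 × S: 1 H
  Total hydrogens = 14.
Molecular formula: C9H14INO2S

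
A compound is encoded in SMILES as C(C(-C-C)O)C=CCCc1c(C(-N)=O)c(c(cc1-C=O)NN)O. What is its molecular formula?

Heavy atoms from the SMILES: 16 C, 3 N, 4 O.
Implicit hydrogens by atom environment:
  5 × C (aromatic): no H
  4 × C: 2 H each → 8
  4 × C: 1 H each → 4
  2 × N: 2 H each → 4
  2 × O: 1 H each → 2
  2 × O: no H
  1 × C: 3 H
  1 × C (aromatic): 1 H
  1 × C: no H
  1 × N: 1 H
  Total hydrogens = 23.
Molecular formula: C16H23N3O4

C16H23N3O4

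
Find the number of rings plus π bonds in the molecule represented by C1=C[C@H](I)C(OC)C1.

2

Molecular formula from the SMILES: C6H9IO.
DoU = (2C + 2 + N − H − X)/2 = (2·6 + 2 + 0 − 9 − 1)/2 = 4/2 = 2.
(Structurally: 1 ring(s) + 1 π bond(s) = 2.)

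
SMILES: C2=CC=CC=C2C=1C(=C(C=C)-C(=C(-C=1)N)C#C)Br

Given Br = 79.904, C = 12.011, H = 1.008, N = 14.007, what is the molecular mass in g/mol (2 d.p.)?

Molecular formula: C16H12BrN.
M = 1×79.904 + 16×12.011 + 12×1.008 + 1×14.007 = 298.18 g/mol.

298.18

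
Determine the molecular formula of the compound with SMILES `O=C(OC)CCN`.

C4H9NO2

Heavy atoms from the SMILES: 4 C, 1 N, 2 O.
Implicit hydrogens by atom environment:
  2 × C: 2 H each → 4
  2 × O: no H
  1 × C: 3 H
  1 × C: no H
  1 × N: 2 H
  Total hydrogens = 9.
Molecular formula: C4H9NO2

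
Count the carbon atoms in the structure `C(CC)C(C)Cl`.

The symbol for carbon appears 5 times in the SMILES. (Cl is a single chlorine, not C + l.)

5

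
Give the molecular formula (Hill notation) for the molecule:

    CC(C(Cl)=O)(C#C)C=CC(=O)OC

Heavy atoms from the SMILES: 9 C, 1 Cl, 3 O.
Implicit hydrogens by atom environment:
  4 × C: no H
  3 × C: 1 H each → 3
  3 × O: no H
  2 × C: 3 H each → 6
  1 × Cl: no H
  Total hydrogens = 9.
Molecular formula: C9H9ClO3

C9H9ClO3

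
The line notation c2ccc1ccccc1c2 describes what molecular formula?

Heavy atoms from the SMILES: 10 C.
Implicit hydrogens by atom environment:
  8 × C (aromatic): 1 H each → 8
  2 × C (aromatic): no H
  Total hydrogens = 8.
Molecular formula: C10H8

C10H8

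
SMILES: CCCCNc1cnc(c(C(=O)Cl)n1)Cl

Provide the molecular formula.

C9H11Cl2N3O

Heavy atoms from the SMILES: 9 C, 2 Cl, 3 N, 1 O.
Implicit hydrogens by atom environment:
  3 × C: 2 H each → 6
  3 × C (aromatic): no H
  2 × Cl: no H
  2 × N (aromatic): no H
  1 × C: 3 H
  1 × C (aromatic): 1 H
  1 × C: no H
  1 × N: 1 H
  1 × O: no H
  Total hydrogens = 11.
Molecular formula: C9H11Cl2N3O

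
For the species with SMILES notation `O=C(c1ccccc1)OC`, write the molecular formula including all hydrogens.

Heavy atoms from the SMILES: 8 C, 2 O.
Implicit hydrogens by atom environment:
  5 × C (aromatic): 1 H each → 5
  2 × O: no H
  1 × C: 3 H
  1 × C (aromatic): no H
  1 × C: no H
  Total hydrogens = 8.
Molecular formula: C8H8O2

C8H8O2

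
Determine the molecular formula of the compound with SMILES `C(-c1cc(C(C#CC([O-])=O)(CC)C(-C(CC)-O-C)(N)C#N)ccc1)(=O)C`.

C20H23N2O4-

Heavy atoms from the SMILES: 20 C, 2 N, 4 O.
Implicit hydrogens by atom environment:
  7 × C: no H
  4 × C: 3 H each → 12
  4 × C (aromatic): 1 H each → 4
  3 × O: no H
  2 × C: 2 H each → 4
  2 × C (aromatic): no H
  1 × C: 1 H
  1 × N: 2 H
  1 × N: no H
  1 × O (charge -1): no H
  Total hydrogens = 23.
Net charge -1.
Molecular formula: C20H23N2O4-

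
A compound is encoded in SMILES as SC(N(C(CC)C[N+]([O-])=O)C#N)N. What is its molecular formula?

C6H12N4O2S

Heavy atoms from the SMILES: 6 C, 4 N, 2 O, 1 S.
Implicit hydrogens by atom environment:
  2 × C: 2 H each → 4
  2 × C: 1 H each → 2
  2 × N: no H
  1 × C: 3 H
  1 × C: no H
  1 × N: 2 H
  1 × N (charge +1): no H
  1 × O: no H
  1 × O (charge -1): no H
  1 × S: 1 H
  Total hydrogens = 12.
Molecular formula: C6H12N4O2S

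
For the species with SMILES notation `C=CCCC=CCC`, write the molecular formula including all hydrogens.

C8H14

Heavy atoms from the SMILES: 8 C.
Implicit hydrogens by atom environment:
  4 × C: 2 H each → 8
  3 × C: 1 H each → 3
  1 × C: 3 H
  Total hydrogens = 14.
Molecular formula: C8H14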